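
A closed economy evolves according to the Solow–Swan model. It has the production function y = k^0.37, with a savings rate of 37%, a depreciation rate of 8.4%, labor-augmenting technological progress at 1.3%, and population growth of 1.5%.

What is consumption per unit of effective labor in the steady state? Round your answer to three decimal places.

At the steady state, Δk = 0, so s·k^α = (n + g + δ)·k.
Rearranging, k^(1−α) = s / (n + g + δ).
k^0.63 = 0.37 / (0.015 + 0.013 + 0.084) = 0.37 / 0.112 = 3.3036
k* = 3.3036^(1/0.63) ≈ 6.6648
y* = (k*)^α = 6.6648^0.37 ≈ 2.0174
c* = (1 − s)·y* = (1 − 0.37) × 2.0174 ≈ 1.2710

c* ≈ 1.271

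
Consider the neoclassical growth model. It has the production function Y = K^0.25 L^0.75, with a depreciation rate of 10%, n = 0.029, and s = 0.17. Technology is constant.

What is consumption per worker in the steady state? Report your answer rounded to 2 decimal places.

c* = 0.91

Steady state requires s·f(k) = (n + δ)·k, i.e. s·k^α = (n + δ)·k.
Dividing both sides by k: k^(1−α) = s / (n + δ).
k^0.75 = 0.17 / (0.029 + 0.100) = 0.17 / 0.129 = 1.3178
k* = 1.3178^(1/0.75) ≈ 1.4448
y* = (k*)^α = 1.4448^0.25 ≈ 1.0964
c* = (1 − s)·y* = (1 − 0.17) × 1.0964 ≈ 0.9100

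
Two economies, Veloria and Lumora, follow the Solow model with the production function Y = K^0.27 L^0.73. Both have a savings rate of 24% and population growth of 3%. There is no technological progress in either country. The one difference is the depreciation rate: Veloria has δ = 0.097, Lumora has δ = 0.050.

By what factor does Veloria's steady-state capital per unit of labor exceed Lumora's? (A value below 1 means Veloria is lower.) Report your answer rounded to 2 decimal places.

k*_V / k*_L ≈ 0.53

Steady-state k* = [s/(n + δ)]^(1/(1−α)), so the ratio is [ (s_V/(n + δ)_V) / (s_L/(n + δ)_L) ]^1.3699.
s_V/(n + δ)_V = 0.24/0.127 = 1.8898; s_L/(n + δ)_L = 0.24/0.080 = 3.0000.
Ratio = (1.8898/3.0000)^1.3699 = 0.6299^1.3699 ≈ 0.5309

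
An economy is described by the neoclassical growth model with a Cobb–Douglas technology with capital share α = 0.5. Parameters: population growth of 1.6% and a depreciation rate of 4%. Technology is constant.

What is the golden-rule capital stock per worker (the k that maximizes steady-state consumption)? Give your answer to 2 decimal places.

k_gold ≈ 79.72

The golden rule sets f'(k) = n + δ, i.e. α·k^(α−1) = n + δ.
So k^(1−α) = α / (n + δ) = 0.5 / 0.056 = 8.9286.
k_gold = 8.9286^(1/0.5) ≈ 79.7199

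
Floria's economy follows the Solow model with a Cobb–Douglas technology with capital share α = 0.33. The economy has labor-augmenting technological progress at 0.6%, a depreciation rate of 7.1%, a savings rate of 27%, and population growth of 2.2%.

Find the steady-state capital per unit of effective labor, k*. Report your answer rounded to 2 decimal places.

In steady state, investment equals break-even investment: s·k^α = (n + g + δ)·k.
Rearranging, k^(1−α) = s / (n + g + δ).
k^0.67 = 0.27 / (0.022 + 0.006 + 0.071) = 0.27 / 0.099 = 2.7273
k* = 2.7273^(1/0.67) ≈ 4.4704

k* ≈ 4.47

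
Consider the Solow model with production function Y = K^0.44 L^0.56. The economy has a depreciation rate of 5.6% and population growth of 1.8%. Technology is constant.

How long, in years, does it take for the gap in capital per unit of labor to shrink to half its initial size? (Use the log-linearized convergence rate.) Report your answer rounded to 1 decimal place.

Near the steady state the convergence rate is λ = (1 − α)(n + δ).
λ = (1 − 0.44) × 0.074 = 0.56 × 0.074 = 0.04144
Half-life = ln 2 / λ = 0.6931 / 0.04144 ≈ 16.73 years

about 16.7 years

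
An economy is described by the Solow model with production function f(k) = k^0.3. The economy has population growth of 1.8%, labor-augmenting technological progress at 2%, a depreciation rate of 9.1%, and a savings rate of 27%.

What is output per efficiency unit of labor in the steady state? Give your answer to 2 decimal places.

y* ≈ 1.37

At the steady state, Δk = 0, so s·k^α = (n + g + δ)·k.
Rearranging, k^(1−α) = s / (n + g + δ).
k^0.7 = 0.27 / (0.018 + 0.020 + 0.091) = 0.27 / 0.129 = 2.0930
k* = 2.0930^(1/0.7) ≈ 2.8724
y* = (k*)^α = 2.8724^0.3 ≈ 1.3724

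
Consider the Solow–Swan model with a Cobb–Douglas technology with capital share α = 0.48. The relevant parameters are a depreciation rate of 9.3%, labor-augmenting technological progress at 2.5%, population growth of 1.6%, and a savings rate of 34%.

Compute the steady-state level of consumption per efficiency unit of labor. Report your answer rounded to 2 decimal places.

c* = 1.56

In steady state, investment equals break-even investment: s·k^α = (n + g + δ)·k.
Rearranging, k^(1−α) = s / (n + g + δ).
k^0.52 = 0.34 / (0.016 + 0.025 + 0.093) = 0.34 / 0.134 = 2.5373
k* = 2.5373^(1/0.52) ≈ 5.9929
y* = (k*)^α = 5.9929^0.48 ≈ 2.3619
c* = (1 − s)·y* = (1 − 0.34) × 2.3619 ≈ 1.5589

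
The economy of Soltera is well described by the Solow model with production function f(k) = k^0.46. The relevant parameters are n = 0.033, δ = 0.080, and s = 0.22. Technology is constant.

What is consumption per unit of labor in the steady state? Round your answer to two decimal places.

At the steady state, Δk = 0, so s·k^α = (n + δ)·k.
Dividing both sides by k: k^(1−α) = s / (n + δ).
k^0.54 = 0.22 / (0.033 + 0.080) = 0.22 / 0.113 = 1.9469
k* = 1.9469^(1/0.54) ≈ 3.4342
y* = (k*)^α = 3.4342^0.46 ≈ 1.7639
c* = (1 − s)·y* = (1 − 0.22) × 1.7639 ≈ 1.3758

c* ≈ 1.38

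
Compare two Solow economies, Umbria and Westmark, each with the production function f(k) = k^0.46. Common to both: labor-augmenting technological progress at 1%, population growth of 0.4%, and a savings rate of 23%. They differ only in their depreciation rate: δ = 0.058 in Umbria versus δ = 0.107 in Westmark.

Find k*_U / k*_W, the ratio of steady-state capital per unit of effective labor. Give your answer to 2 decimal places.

ratio ≈ 2.62

Steady-state k* = [s/(n + g + δ)]^(1/(1−α)), so the ratio is [ (s_U/(n + g + δ)_U) / (s_W/(n + g + δ)_W) ]^1.8519.
s_U/(n + g + δ)_U = 0.23/0.072 = 3.1944; s_W/(n + g + δ)_W = 0.23/0.121 = 1.9008.
Ratio = (3.1944/1.9008)^1.8519 = 1.6806^1.8519 ≈ 2.6154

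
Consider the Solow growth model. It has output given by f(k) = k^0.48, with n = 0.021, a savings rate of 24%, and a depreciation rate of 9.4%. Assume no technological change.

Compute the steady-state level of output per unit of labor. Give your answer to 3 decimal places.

y* ≈ 1.972

At the steady state, Δk = 0, so s·k^α = (n + δ)·k.
Dividing both sides by k: k^(1−α) = s / (n + δ).
k^0.52 = 0.24 / (0.021 + 0.094) = 0.24 / 0.115 = 2.0870
k* = 2.0870^(1/0.52) ≈ 4.1159
y* = (k*)^α = 4.1159^0.48 ≈ 1.9722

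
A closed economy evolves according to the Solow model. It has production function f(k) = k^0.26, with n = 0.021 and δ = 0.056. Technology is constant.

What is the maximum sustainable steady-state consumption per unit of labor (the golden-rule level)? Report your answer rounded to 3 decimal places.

At the golden rule, f'(k) = n + δ, so α·k^(α−1) = n + δ and k_gold = (α/(n + δ))^(1/(1−α)).
k_gold = (0.26/0.077)^(1/0.74) = 3.3766^1.3514 ≈ 5.1783
c_gold = f(k_gold) − (n + δ)·k_gold = 1.5335 − 0.077×5.1783 ≈ 1.1348

c_gold ≈ 1.135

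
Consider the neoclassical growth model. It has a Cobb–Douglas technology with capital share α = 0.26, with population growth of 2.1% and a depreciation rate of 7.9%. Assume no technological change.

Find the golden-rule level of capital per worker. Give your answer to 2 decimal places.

The golden rule sets f'(k) = n + δ, i.e. α·k^(α−1) = n + δ.
So k^(1−α) = α / (n + δ) = 0.26 / 0.100 = 2.6000.
k_gold = 2.6000^(1/0.74) ≈ 3.6373

k_gold ≈ 3.64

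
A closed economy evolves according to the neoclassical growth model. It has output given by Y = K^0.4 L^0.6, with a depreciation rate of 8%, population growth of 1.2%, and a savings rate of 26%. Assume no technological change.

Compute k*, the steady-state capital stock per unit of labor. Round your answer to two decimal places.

At the steady state, Δk = 0, so s·k^α = (n + δ)·k.
Dividing both sides by k: k^(1−α) = s / (n + δ).
k^0.6 = 0.26 / (0.012 + 0.080) = 0.26 / 0.092 = 2.8261
k* = 2.8261^(1/0.6) ≈ 5.6491

k* = 5.65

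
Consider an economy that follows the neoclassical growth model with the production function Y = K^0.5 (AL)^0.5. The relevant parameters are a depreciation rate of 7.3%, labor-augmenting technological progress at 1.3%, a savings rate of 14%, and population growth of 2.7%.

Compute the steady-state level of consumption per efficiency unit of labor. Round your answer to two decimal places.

At the steady state, Δk = 0, so s·k^α = (n + g + δ)·k.
Rearranging, k^(1−α) = s / (n + g + δ).
k^0.5 = 0.14 / (0.027 + 0.013 + 0.073) = 0.14 / 0.113 = 1.2389
k* = 1.2389^(1/0.5) ≈ 1.5349
y* = (k*)^α = 1.5349^0.5 ≈ 1.2389
c* = (1 − s)·y* = (1 − 0.14) × 1.2389 ≈ 1.0655

c* = 1.07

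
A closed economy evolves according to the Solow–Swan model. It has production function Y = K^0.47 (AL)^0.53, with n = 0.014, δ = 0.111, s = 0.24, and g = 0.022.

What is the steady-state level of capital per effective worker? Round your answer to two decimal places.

In steady state, investment equals break-even investment: s·k^α = (n + g + δ)·k.
Rearranging, k^(1−α) = s / (n + g + δ).
k^0.53 = 0.24 / (0.014 + 0.022 + 0.111) = 0.24 / 0.147 = 1.6327
k* = 1.6327^(1/0.53) ≈ 2.5218

k* ≈ 2.52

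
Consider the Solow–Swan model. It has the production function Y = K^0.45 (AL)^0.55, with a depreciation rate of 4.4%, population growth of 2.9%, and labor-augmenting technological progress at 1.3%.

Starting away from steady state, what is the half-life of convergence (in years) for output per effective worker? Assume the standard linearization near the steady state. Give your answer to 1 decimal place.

t_½ ≈ 14.7 years

Near the steady state the convergence rate is λ = (1 − α)(n + g + δ).
λ = (1 − 0.45) × 0.086 = 0.55 × 0.086 = 0.0473
Half-life = ln 2 / λ = 0.6931 / 0.0473 ≈ 14.65 years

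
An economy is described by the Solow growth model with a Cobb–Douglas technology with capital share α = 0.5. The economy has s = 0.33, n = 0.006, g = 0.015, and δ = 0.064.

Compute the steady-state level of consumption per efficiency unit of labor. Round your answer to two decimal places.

Steady state requires s·f(k) = (n + g + δ)·k, i.e. s·k^α = (n + g + δ)·k.
Rearranging, k^(1−α) = s / (n + g + δ).
k^0.5 = 0.33 / (0.006 + 0.015 + 0.064) = 0.33 / 0.085 = 3.8824
k* = 3.8824^(1/0.5) ≈ 15.0730
y* = (k*)^α = 15.0730^0.5 ≈ 3.8824
c* = (1 − s)·y* = (1 − 0.33) × 3.8824 ≈ 2.6012

c* ≈ 2.60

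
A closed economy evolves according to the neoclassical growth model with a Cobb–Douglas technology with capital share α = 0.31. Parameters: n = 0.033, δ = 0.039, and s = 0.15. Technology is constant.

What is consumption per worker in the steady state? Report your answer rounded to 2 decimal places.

At the steady state, Δk = 0, so s·k^α = (n + δ)·k.
Dividing both sides by k: k^(1−α) = s / (n + δ).
k^0.69 = 0.15 / (0.033 + 0.039) = 0.15 / 0.072 = 2.0833
k* = 2.0833^(1/0.69) ≈ 2.8971
y* = (k*)^α = 2.8971^0.31 ≈ 1.3906
c* = (1 − s)·y* = (1 − 0.15) × 1.3906 ≈ 1.1820

c* ≈ 1.18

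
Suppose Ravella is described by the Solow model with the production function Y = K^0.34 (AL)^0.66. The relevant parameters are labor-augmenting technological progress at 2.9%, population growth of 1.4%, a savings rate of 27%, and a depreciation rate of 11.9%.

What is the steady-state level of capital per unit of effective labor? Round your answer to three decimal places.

k* ≈ 2.168

Steady state requires s·f(k) = (n + g + δ)·k, i.e. s·k^α = (n + g + δ)·k.
Rearranging, k^(1−α) = s / (n + g + δ).
k^0.66 = 0.27 / (0.014 + 0.029 + 0.119) = 0.27 / 0.162 = 1.6667
k* = 1.6667^(1/0.66) ≈ 2.1684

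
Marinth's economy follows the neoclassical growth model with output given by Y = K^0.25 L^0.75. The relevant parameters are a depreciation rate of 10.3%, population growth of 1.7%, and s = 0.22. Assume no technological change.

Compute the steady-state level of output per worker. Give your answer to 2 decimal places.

y* ≈ 1.22

Steady state requires s·f(k) = (n + δ)·k, i.e. s·k^α = (n + δ)·k.
Dividing both sides by k: k^(1−α) = s / (n + δ).
k^0.75 = 0.22 / (0.017 + 0.103) = 0.22 / 0.120 = 1.8333
k* = 1.8333^(1/0.75) ≈ 2.2438
y* = (k*)^α = 2.2438^0.25 ≈ 1.2239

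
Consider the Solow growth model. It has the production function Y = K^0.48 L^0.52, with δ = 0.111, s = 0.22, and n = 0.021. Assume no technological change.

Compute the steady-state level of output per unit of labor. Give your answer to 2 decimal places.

At the steady state, Δk = 0, so s·k^α = (n + δ)·k.
Dividing both sides by k: k^(1−α) = s / (n + δ).
k^0.52 = 0.22 / (0.021 + 0.111) = 0.22 / 0.132 = 1.6667
k* = 1.6667^(1/0.52) ≈ 2.6708
y* = (k*)^α = 2.6708^0.48 ≈ 1.6025

y* = 1.60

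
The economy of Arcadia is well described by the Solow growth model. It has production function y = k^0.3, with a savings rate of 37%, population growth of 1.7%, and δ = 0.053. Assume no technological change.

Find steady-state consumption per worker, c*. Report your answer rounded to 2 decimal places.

c* = 1.29

In steady state, investment equals break-even investment: s·k^α = (n + δ)·k.
Rearranging, k^(1−α) = s / (n + δ).
k^0.7 = 0.37 / (0.017 + 0.053) = 0.37 / 0.070 = 5.2857
k* = 5.2857^(1/0.7) ≈ 10.7896
y* = (k*)^α = 10.7896^0.3 ≈ 2.0413
c* = (1 − s)·y* = (1 − 0.37) × 2.0413 ≈ 1.2860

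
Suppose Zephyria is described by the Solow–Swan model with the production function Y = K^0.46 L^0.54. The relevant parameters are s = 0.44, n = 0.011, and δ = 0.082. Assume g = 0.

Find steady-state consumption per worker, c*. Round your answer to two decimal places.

c* = 2.10

Steady state requires s·f(k) = (n + δ)·k, i.e. s·k^α = (n + δ)·k.
Dividing both sides by k: k^(1−α) = s / (n + δ).
k^0.54 = 0.44 / (0.011 + 0.082) = 0.44 / 0.093 = 4.7312
k* = 4.7312^(1/0.54) ≈ 17.7806
y* = (k*)^α = 17.7806^0.46 ≈ 3.7582
c* = (1 − s)·y* = (1 − 0.44) × 3.7582 ≈ 2.1046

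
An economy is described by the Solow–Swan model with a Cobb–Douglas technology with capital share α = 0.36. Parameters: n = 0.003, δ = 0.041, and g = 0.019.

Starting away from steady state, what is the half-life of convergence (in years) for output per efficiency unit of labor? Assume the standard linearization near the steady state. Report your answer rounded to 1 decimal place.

Near the steady state the convergence rate is λ = (1 − α)(n + g + δ).
λ = (1 − 0.36) × 0.063 = 0.64 × 0.063 = 0.04032
Half-life = ln 2 / λ = 0.6931 / 0.04032 ≈ 17.19 years

half-life ≈ 17.2 years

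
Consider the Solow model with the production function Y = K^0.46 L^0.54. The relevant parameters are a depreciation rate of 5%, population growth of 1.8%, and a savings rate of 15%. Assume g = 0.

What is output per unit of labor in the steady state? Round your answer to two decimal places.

y* ≈ 1.96

In steady state, investment equals break-even investment: s·k^α = (n + δ)·k.
Rearranging, k^(1−α) = s / (n + δ).
k^0.54 = 0.15 / (0.018 + 0.050) = 0.15 / 0.068 = 2.2059
k* = 2.2059^(1/0.54) ≈ 4.3278
y* = (k*)^α = 4.3278^0.46 ≈ 1.9619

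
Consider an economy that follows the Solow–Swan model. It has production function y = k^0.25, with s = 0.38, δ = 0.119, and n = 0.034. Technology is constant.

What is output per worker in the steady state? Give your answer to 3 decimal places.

y* = 1.354

In steady state, investment equals break-even investment: s·k^α = (n + δ)·k.
Dividing both sides by k: k^(1−α) = s / (n + δ).
k^0.75 = 0.38 / (0.034 + 0.119) = 0.38 / 0.153 = 2.4837
k* = 2.4837^(1/0.75) ≈ 3.3636
y* = (k*)^α = 3.3636^0.25 ≈ 1.3543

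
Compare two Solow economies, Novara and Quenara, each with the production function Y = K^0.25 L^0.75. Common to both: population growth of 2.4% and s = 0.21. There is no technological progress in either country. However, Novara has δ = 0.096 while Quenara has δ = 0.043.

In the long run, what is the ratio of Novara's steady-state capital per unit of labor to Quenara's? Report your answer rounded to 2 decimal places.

ratio ≈ 0.46

Steady-state k* = [s/(n + δ)]^(1/(1−α)), so the ratio is [ (s_N/(n + δ)_N) / (s_Q/(n + δ)_Q) ]^1.3333.
s_N/(n + δ)_N = 0.21/0.120 = 1.7500; s_Q/(n + δ)_Q = 0.21/0.067 = 3.1343.
Ratio = (1.7500/3.1343)^1.3333 = 0.5583^1.3333 ≈ 0.4597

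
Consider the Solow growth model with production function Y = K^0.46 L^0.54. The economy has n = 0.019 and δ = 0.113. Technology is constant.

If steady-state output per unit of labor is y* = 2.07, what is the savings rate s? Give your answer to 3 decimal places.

In steady state, investment equals break-even investment: s·k^α = (n + δ)·k.
Since y* = [s/(n + δ)]^(α/(1−α)), we have s/(n + δ) = (y*)^((1−α)/α) = 2.07^1.1739 = 2.3492.
Therefore s = 2.3492 × (n + δ) = 2.3492 × 0.132 = 0.3101.

s ≈ 0.310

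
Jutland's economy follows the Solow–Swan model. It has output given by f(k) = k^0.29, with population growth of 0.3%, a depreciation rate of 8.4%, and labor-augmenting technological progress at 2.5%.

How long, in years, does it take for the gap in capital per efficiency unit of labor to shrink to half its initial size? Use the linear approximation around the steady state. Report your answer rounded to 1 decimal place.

about 8.7 years

Near the steady state the convergence rate is λ = (1 − α)(n + g + δ).
λ = (1 − 0.29) × 0.112 = 0.71 × 0.112 = 0.07952
Half-life = ln 2 / λ = 0.6931 / 0.07952 ≈ 8.72 years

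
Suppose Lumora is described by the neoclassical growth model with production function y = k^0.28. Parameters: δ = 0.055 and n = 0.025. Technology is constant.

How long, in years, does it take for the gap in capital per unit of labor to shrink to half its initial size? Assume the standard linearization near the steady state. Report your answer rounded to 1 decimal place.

Near the steady state the convergence rate is λ = (1 − α)(n + δ).
λ = (1 − 0.28) × 0.080 = 0.72 × 0.080 = 0.0576
Half-life = ln 2 / λ = 0.6931 / 0.0576 ≈ 12.03 years

half-life ≈ 12.0 years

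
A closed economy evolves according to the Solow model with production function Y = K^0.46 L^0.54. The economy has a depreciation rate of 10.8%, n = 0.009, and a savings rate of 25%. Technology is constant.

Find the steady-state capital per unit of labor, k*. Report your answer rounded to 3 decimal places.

At the steady state, Δk = 0, so s·k^α = (n + δ)·k.
Dividing both sides by k: k^(1−α) = s / (n + δ).
k^0.54 = 0.25 / (0.009 + 0.108) = 0.25 / 0.117 = 2.1368
k* = 2.1368^(1/0.54) ≈ 4.0801

k* ≈ 4.080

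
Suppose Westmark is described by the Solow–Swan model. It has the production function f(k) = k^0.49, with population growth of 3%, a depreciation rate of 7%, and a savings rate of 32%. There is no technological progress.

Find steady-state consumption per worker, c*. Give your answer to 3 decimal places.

At the steady state, Δk = 0, so s·k^α = (n + δ)·k.
Dividing both sides by k: k^(1−α) = s / (n + δ).
k^0.51 = 0.32 / (0.030 + 0.070) = 0.32 / 0.100 = 3.2000
k* = 3.2000^(1/0.51) ≈ 9.7834
y* = (k*)^α = 9.7834^0.49 ≈ 3.0573
c* = (1 − s)·y* = (1 − 0.32) × 3.0573 ≈ 2.0790

c* ≈ 2.079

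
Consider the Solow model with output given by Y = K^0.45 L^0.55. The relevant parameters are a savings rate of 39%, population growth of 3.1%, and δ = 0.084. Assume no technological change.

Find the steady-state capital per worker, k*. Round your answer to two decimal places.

k* ≈ 9.21

At the steady state, Δk = 0, so s·k^α = (n + δ)·k.
Dividing both sides by k: k^(1−α) = s / (n + δ).
k^0.55 = 0.39 / (0.031 + 0.084) = 0.39 / 0.115 = 3.3913
k* = 3.3913^(1/0.55) ≈ 9.2109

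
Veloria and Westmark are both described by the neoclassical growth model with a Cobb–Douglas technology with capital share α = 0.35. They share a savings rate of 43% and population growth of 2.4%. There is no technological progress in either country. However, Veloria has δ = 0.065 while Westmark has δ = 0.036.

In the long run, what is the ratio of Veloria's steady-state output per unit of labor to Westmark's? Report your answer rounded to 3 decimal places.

Steady-state y* = [s/(n + δ)]^(α/(1−α)), so the ratio is [ (s_V/(n + δ)_V) / (s_W/(n + δ)_W) ]^0.5385.
s_V/(n + δ)_V = 0.43/0.089 = 4.8315; s_W/(n + δ)_W = 0.43/0.060 = 7.1667.
Ratio = (4.8315/7.1667)^0.5385 = 0.6742^0.5385 ≈ 0.8087

ratio ≈ 0.809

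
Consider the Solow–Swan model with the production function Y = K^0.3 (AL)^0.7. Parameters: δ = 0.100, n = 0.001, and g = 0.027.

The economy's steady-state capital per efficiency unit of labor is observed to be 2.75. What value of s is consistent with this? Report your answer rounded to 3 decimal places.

s ≈ 0.260

Steady state requires s·f(k) = (n + g + δ)·k, i.e. s·k^α = (n + g + δ)·k.
So s / (n + g + δ) = (k*)^(1−α) = 2.75^0.7 = 2.0302.
Therefore s = 2.0302 × (n + g + δ) = 2.0302 × 0.128 = 0.2599.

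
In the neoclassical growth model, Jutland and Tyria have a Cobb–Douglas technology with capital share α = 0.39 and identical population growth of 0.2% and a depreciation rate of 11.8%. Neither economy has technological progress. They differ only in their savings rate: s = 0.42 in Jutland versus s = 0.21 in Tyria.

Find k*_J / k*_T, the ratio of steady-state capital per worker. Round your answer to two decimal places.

Steady-state k* = [s/(n + δ)]^(1/(1−α)), so the ratio is [ (s_J/(n + δ)_J) / (s_T/(n + δ)_T) ]^1.6393.
s_J/(n + δ)_J = 0.42/0.120 = 3.5000; s_T/(n + δ)_T = 0.21/0.120 = 1.7500.
Ratio = (3.5000/1.7500)^1.6393 = 2.0000^1.6393 ≈ 3.1151

ratio ≈ 3.12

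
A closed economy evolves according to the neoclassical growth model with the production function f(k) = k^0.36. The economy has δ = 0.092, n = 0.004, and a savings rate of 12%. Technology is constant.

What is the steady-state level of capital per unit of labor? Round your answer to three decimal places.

Steady state requires s·f(k) = (n + δ)·k, i.e. s·k^α = (n + δ)·k.
Rearranging, k^(1−α) = s / (n + δ).
k^0.64 = 0.12 / (0.004 + 0.092) = 0.12 / 0.096 = 1.2500
k* = 1.2500^(1/0.64) ≈ 1.4172

k* ≈ 1.417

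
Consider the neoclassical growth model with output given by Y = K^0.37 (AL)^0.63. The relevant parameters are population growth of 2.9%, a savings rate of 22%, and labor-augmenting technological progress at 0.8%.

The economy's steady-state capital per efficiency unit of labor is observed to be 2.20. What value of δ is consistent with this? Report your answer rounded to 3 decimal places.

δ ≈ 0.097

At the steady state, Δk = 0, so s·k^α = (n + g + δ)·k.
So s / (n + g + δ) = (k*)^(1−α) = 2.20^0.63 = 1.6433.
Therefore n + g + δ = s / 1.6433 = 0.22 / 1.6433 = 0.1339, so δ = 0.1339 − 0.037 = 0.0969.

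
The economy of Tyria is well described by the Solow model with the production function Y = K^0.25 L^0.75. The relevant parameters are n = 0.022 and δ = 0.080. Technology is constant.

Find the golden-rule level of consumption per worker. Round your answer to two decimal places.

At the golden rule, f'(k) = n + δ, so α·k^(α−1) = n + δ and k_gold = (α/(n + δ))^(1/(1−α)).
k_gold = (0.25/0.102)^(1/0.75) = 2.4510^1.3333 ≈ 3.3045
c_gold = f(k_gold) − (n + δ)·k_gold = 1.3483 − 0.102×3.3045 ≈ 1.0112

c_gold ≈ 1.01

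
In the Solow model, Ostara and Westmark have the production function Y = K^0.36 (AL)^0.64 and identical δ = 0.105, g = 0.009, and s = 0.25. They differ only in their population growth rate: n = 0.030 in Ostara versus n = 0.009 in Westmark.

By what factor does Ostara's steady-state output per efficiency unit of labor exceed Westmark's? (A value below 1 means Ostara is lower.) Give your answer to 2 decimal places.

Steady-state y* = [s/(n + g + δ)]^(α/(1−α)), so the ratio is [ (s_O/(n + g + δ)_O) / (s_W/(n + g + δ)_W) ]^0.5625.
s_O/(n + g + δ)_O = 0.25/0.144 = 1.7361; s_W/(n + g + δ)_W = 0.25/0.123 = 2.0325.
Ratio = (1.7361/2.0325)^0.5625 = 0.8542^0.5625 ≈ 0.9152

y*_O / y*_W ≈ 0.92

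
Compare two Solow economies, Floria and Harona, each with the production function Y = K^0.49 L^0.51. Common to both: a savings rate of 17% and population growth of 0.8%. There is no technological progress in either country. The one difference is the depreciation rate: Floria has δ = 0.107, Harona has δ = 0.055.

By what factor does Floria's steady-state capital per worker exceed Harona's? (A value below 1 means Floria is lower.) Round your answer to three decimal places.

Steady-state k* = [s/(n + δ)]^(1/(1−α)), so the ratio is [ (s_F/(n + δ)_F) / (s_H/(n + δ)_H) ]^1.9608.
s_F/(n + δ)_F = 0.17/0.115 = 1.4783; s_H/(n + δ)_H = 0.17/0.063 = 2.6984.
Ratio = (1.4783/2.6984)^1.9608 = 0.5478^1.9608 ≈ 0.3072

ratio ≈ 0.307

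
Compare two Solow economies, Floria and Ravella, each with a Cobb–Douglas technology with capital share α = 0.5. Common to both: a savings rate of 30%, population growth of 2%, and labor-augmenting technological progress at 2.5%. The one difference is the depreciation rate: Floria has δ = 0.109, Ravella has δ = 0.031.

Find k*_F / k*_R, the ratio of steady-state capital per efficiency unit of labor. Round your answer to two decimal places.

Steady-state k* = [s/(n + g + δ)]^(1/(1−α)), so the ratio is [ (s_F/(n + g + δ)_F) / (s_R/(n + g + δ)_R) ]^2.
s_F/(n + g + δ)_F = 0.30/0.154 = 1.9481; s_R/(n + g + δ)_R = 0.30/0.076 = 3.9474.
Ratio = (1.9481/3.9474)^2 = 0.4935^2 ≈ 0.2435

ratio ≈ 0.24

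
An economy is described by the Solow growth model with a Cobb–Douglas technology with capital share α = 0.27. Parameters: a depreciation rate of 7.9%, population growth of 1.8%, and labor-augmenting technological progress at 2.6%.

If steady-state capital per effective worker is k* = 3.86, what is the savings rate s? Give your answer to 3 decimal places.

s ≈ 0.330

At the steady state, Δk = 0, so s·k^α = (n + g + δ)·k.
So s / (n + g + δ) = (k*)^(1−α) = 3.86^0.73 = 2.6805.
Therefore s = 2.6805 × (n + g + δ) = 2.6805 × 0.123 = 0.3297.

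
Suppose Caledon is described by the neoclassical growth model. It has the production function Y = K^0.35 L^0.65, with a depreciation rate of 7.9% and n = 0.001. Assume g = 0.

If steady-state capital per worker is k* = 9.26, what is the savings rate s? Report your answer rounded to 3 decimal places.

Steady state requires s·f(k) = (n + δ)·k, i.e. s·k^α = (n + δ)·k.
So s / (n + δ) = (k*)^(1−α) = 9.26^0.65 = 4.2491.
Therefore s = 4.2491 × (n + δ) = 4.2491 × 0.080 = 0.3399.

s ≈ 0.340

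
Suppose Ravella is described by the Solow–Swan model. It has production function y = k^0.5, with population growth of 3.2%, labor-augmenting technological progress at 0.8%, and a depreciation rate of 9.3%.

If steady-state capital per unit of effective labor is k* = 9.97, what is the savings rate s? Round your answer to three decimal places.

Steady state requires s·f(k) = (n + g + δ)·k, i.e. s·k^α = (n + g + δ)·k.
So s / (n + g + δ) = (k*)^(1−α) = 9.97^0.5 = 3.1575.
Therefore s = 3.1575 × (n + g + δ) = 3.1575 × 0.133 = 0.4199.

s ≈ 0.420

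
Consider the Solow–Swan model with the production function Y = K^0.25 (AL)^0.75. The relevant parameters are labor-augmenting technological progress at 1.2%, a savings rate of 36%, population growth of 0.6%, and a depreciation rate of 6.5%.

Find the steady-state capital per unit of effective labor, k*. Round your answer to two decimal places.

k* = 7.07

At the steady state, Δk = 0, so s·k^α = (n + g + δ)·k.
Dividing both sides by k: k^(1−α) = s / (n + g + δ).
k^0.75 = 0.36 / (0.006 + 0.012 + 0.065) = 0.36 / 0.083 = 4.3373
k* = 4.3373^(1/0.75) ≈ 7.0734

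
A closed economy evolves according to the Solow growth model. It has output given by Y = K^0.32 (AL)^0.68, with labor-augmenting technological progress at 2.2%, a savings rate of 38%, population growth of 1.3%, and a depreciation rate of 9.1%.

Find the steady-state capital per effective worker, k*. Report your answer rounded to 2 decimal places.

k* = 5.07

In steady state, investment equals break-even investment: s·k^α = (n + g + δ)·k.
Dividing both sides by k: k^(1−α) = s / (n + g + δ).
k^0.68 = 0.38 / (0.013 + 0.022 + 0.091) = 0.38 / 0.126 = 3.0159
k* = 3.0159^(1/0.68) ≈ 5.0702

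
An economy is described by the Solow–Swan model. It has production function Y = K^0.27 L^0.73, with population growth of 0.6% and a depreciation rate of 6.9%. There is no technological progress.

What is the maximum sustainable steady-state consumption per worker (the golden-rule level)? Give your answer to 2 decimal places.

c_gold ≈ 1.17

At the golden rule, f'(k) = n + δ, so α·k^(α−1) = n + δ and k_gold = (α/(n + δ))^(1/(1−α)).
k_gold = (0.27/0.075)^(1/0.73) = 3.6000^1.3699 ≈ 5.7820
c_gold = f(k_gold) − (n + δ)·k_gold = 1.6061 − 0.075×5.7820 ≈ 1.1725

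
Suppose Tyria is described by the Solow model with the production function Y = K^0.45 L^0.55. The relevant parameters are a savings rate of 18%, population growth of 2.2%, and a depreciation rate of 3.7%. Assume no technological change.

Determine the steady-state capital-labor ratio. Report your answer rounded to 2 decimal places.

Steady state requires s·f(k) = (n + δ)·k, i.e. s·k^α = (n + δ)·k.
Rearranging, k^(1−α) = s / (n + δ).
k^0.55 = 0.18 / (0.022 + 0.037) = 0.18 / 0.059 = 3.0508
k* = 3.0508^(1/0.55) ≈ 7.5989

k* = 7.60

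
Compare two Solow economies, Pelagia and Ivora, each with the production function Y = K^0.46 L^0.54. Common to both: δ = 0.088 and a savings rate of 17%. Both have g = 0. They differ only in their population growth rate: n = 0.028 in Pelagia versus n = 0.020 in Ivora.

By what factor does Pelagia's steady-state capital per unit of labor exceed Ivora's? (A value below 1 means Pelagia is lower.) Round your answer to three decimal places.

Steady-state k* = [s/(n + δ)]^(1/(1−α)), so the ratio is [ (s_P/(n + δ)_P) / (s_I/(n + δ)_I) ]^1.8519.
s_P/(n + δ)_P = 0.17/0.116 = 1.4655; s_I/(n + δ)_I = 0.17/0.108 = 1.5741.
Ratio = (1.4655/1.5741)^1.8519 = 0.9310^1.8519 ≈ 0.8760

ratio ≈ 0.876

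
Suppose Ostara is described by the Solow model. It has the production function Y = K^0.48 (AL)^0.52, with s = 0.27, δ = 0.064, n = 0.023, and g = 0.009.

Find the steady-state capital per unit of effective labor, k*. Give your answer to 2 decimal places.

At the steady state, Δk = 0, so s·k^α = (n + g + δ)·k.
Dividing both sides by k: k^(1−α) = s / (n + g + δ).
k^0.52 = 0.27 / (0.023 + 0.009 + 0.064) = 0.27 / 0.096 = 2.8125
k* = 2.8125^(1/0.52) ≈ 7.3053

k* = 7.31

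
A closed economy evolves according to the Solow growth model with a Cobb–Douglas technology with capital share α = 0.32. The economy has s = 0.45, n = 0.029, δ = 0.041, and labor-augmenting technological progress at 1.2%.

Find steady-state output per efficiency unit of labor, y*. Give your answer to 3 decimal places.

y* ≈ 2.228

Steady state requires s·f(k) = (n + g + δ)·k, i.e. s·k^α = (n + g + δ)·k.
Dividing both sides by k: k^(1−α) = s / (n + g + δ).
k^0.68 = 0.45 / (0.029 + 0.012 + 0.041) = 0.45 / 0.082 = 5.4878
k* = 5.4878^(1/0.68) ≈ 12.2279
y* = (k*)^α = 12.2279^0.32 ≈ 2.2282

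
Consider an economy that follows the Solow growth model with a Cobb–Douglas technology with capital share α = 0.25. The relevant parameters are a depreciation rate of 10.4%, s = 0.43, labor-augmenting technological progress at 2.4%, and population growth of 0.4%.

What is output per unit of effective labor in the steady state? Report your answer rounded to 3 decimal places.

At the steady state, Δk = 0, so s·k^α = (n + g + δ)·k.
Dividing both sides by k: k^(1−α) = s / (n + g + δ).
k^0.75 = 0.43 / (0.004 + 0.024 + 0.104) = 0.43 / 0.132 = 3.2576
k* = 3.2576^(1/0.75) ≈ 4.8291
y* = (k*)^α = 4.8291^0.25 ≈ 1.4824

y* ≈ 1.482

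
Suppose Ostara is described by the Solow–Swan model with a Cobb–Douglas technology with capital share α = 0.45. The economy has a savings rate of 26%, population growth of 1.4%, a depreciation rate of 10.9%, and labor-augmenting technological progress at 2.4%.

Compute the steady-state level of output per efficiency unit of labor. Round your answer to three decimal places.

y* = 1.595

In steady state, investment equals break-even investment: s·k^α = (n + g + δ)·k.
Dividing both sides by k: k^(1−α) = s / (n + g + δ).
k^0.55 = 0.26 / (0.014 + 0.024 + 0.109) = 0.26 / 0.147 = 1.7687
k* = 1.7687^(1/0.55) ≈ 2.8202
y* = (k*)^α = 2.8202^0.45 ≈ 1.5945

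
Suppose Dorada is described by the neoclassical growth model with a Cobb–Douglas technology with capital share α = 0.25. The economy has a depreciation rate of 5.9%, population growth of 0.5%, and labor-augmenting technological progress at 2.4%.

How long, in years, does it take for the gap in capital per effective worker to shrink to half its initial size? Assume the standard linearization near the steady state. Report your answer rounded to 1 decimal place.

Near the steady state the convergence rate is λ = (1 − α)(n + g + δ).
λ = (1 − 0.25) × 0.088 = 0.75 × 0.088 = 0.0660
Half-life = ln 2 / λ = 0.6931 / 0.0660 ≈ 10.50 years

half-life ≈ 10.5 years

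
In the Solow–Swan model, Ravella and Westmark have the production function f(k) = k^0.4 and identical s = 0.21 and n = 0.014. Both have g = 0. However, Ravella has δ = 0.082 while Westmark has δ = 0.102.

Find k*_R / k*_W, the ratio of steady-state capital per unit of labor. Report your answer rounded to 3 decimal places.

k*_R / k*_W ≈ 1.371

Steady-state k* = [s/(n + δ)]^(1/(1−α)), so the ratio is [ (s_R/(n + δ)_R) / (s_W/(n + δ)_W) ]^1.6667.
s_R/(n + δ)_R = 0.21/0.096 = 2.1875; s_W/(n + δ)_W = 0.21/0.116 = 1.8103.
Ratio = (2.1875/1.8103)^1.6667 = 1.2084^1.6667 ≈ 1.3709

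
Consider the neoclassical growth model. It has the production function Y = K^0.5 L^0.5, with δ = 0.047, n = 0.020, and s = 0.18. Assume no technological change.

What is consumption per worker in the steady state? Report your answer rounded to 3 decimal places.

c* = 2.203

In steady state, investment equals break-even investment: s·k^α = (n + δ)·k.
Rearranging, k^(1−α) = s / (n + δ).
k^0.5 = 0.18 / (0.020 + 0.047) = 0.18 / 0.067 = 2.6866
k* = 2.6866^(1/0.5) ≈ 7.2178
y* = (k*)^α = 7.2178^0.5 ≈ 2.6866
c* = (1 − s)·y* = (1 − 0.18) × 2.6866 ≈ 2.2030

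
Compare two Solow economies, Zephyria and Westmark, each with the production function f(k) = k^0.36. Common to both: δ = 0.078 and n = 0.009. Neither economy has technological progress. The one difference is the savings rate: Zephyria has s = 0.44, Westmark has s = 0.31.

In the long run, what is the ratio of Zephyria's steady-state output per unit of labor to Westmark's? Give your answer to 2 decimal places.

y*_Z / y*_W ≈ 1.22

Steady-state y* = [s/(n + δ)]^(α/(1−α)), so the ratio is [ (s_Z/(n + δ)_Z) / (s_W/(n + δ)_W) ]^0.5625.
s_Z/(n + δ)_Z = 0.44/0.087 = 5.0575; s_W/(n + δ)_W = 0.31/0.087 = 3.5632.
Ratio = (5.0575/3.5632)^0.5625 = 1.4194^0.5625 ≈ 1.2178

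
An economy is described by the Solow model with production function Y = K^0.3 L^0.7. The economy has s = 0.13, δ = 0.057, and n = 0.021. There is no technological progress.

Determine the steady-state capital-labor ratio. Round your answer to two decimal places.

k* = 2.07

In steady state, investment equals break-even investment: s·k^α = (n + δ)·k.
Rearranging, k^(1−α) = s / (n + δ).
k^0.7 = 0.13 / (0.021 + 0.057) = 0.13 / 0.078 = 1.6667
k* = 1.6667^(1/0.7) ≈ 2.0746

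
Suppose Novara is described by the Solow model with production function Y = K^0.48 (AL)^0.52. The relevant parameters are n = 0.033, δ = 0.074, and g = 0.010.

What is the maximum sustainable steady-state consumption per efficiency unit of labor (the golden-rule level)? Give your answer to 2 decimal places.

At the golden rule, f'(k) = n + g + δ, so α·k^(α−1) = n + g + δ and k_gold = (α/(n + g + δ))^(1/(1−α)).
k_gold = (0.48/0.117)^(1/0.52) = 4.1026^1.9231 ≈ 15.0999
c_gold = f(k_gold) − (n + g + δ)·k_gold = 3.6805 − 0.117×15.0999 ≈ 1.9138

c_gold ≈ 1.91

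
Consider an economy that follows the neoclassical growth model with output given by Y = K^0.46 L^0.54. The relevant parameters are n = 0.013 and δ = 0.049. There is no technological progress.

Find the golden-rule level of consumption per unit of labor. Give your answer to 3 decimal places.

c_gold ≈ 2.977

At the golden rule, f'(k) = n + δ, so α·k^(α−1) = n + δ and k_gold = (α/(n + δ))^(1/(1−α)).
k_gold = (0.46/0.062)^(1/0.54) = 7.4194^1.8519 ≈ 40.9106
c_gold = f(k_gold) − (n + δ)·k_gold = 5.5137 − 0.062×40.9106 ≈ 2.9772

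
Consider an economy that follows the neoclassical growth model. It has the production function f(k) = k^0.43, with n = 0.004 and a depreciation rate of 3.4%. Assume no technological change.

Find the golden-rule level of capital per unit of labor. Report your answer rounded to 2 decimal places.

The golden rule sets f'(k) = n + δ, i.e. α·k^(α−1) = n + δ.
So k^(1−α) = α / (n + δ) = 0.43 / 0.038 = 11.3158.
k_gold = 11.3158^(1/0.57) ≈ 70.5620

k_gold ≈ 70.56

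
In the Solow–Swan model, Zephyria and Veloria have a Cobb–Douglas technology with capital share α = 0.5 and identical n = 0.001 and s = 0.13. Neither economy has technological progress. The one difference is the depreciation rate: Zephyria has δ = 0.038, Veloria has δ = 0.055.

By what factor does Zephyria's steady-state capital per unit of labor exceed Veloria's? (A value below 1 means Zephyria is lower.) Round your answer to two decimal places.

Steady-state k* = [s/(n + δ)]^(1/(1−α)), so the ratio is [ (s_Z/(n + δ)_Z) / (s_V/(n + δ)_V) ]^2.
s_Z/(n + δ)_Z = 0.13/0.039 = 3.3333; s_V/(n + δ)_V = 0.13/0.056 = 2.3214.
Ratio = (3.3333/2.3214)^2 = 1.4359^2 ≈ 2.0618

ratio ≈ 2.06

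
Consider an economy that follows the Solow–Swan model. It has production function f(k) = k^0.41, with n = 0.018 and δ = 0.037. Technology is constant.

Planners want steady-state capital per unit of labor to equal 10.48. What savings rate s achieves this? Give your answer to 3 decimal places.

s ≈ 0.220

In steady state, investment equals break-even investment: s·k^α = (n + δ)·k.
So s / (n + δ) = (k*)^(1−α) = 10.48^0.59 = 3.9996.
Therefore s = 3.9996 × (n + δ) = 3.9996 × 0.055 = 0.2200.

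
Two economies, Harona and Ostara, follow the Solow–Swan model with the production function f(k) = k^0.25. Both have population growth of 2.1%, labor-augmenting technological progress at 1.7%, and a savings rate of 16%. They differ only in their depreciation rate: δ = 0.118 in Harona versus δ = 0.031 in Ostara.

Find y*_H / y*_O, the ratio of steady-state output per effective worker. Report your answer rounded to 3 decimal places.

Steady-state y* = [s/(n + g + δ)]^(α/(1−α)), so the ratio is [ (s_H/(n + g + δ)_H) / (s_O/(n + g + δ)_O) ]^0.3333.
s_H/(n + g + δ)_H = 0.16/0.156 = 1.0256; s_O/(n + g + δ)_O = 0.16/0.069 = 2.3188.
Ratio = (1.0256/2.3188)^0.3333 = 0.4423^0.3333 ≈ 0.7619

y*_H / y*_O ≈ 0.762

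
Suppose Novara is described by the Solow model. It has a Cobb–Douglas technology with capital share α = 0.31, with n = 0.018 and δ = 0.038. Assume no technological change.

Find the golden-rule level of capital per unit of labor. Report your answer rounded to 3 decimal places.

The golden rule sets f'(k) = n + δ, i.e. α·k^(α−1) = n + δ.
So k^(1−α) = α / (n + δ) = 0.31 / 0.056 = 5.5357.
k_gold = 5.5357^(1/0.69) ≈ 11.9416

k_gold ≈ 11.942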